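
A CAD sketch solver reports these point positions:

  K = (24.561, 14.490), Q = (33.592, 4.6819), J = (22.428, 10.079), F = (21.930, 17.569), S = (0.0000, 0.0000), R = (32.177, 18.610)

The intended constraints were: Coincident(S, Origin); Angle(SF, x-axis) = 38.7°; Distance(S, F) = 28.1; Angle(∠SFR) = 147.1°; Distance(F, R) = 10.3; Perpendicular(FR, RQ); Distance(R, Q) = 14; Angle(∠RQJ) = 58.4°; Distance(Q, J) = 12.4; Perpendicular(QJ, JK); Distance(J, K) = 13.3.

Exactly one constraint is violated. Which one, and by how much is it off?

Distance(J, K) = 13.3 — off by 8.40.

S = (0.00, 0.00) ✓; SF at 38.70° ✓; |SF| = 28.10 ✓; ∠SFR = 147.1° ✓; |FR| = 10.30 ✓; ∠(FR, RQ) = 90.00° ✓; |RQ| = 14.00 ✓; ∠RQJ = 58.40° ✓; |QJ| = 12.40 ✓; ∠(QJ, JK) = 90.01° ✓; |JK| = 4.900 ✗.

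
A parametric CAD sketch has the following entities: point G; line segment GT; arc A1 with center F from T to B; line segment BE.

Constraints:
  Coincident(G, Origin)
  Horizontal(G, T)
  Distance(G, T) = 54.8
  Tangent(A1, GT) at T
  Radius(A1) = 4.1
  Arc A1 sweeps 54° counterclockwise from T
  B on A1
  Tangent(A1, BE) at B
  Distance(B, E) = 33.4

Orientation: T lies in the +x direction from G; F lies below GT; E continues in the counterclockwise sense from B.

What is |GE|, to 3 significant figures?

42.9

G is at the origin; GT is horizontal with |GT| = 54.8 and T on the +x side, so T = (54.8, 0.00). Tangency of A1 to GT means the radius FT is perpendicular to GT, so F = T + (0, -4.1) = (54.8, -4.10). On A1, T sits at bearing 90° from F; a 54° counterclockwise sweep puts B at bearing 144°, so B = F + 4.1·(cos 144°, sin 144°) = (51.5, -1.69). A1 meets BE tangentially, so FB is at right angles to BE, so BE runs along (−sin 144°, cos 144°); with |BE| = 33.4, E = (31.9, -28.7). Then |GE| = |E − G| = 42.9.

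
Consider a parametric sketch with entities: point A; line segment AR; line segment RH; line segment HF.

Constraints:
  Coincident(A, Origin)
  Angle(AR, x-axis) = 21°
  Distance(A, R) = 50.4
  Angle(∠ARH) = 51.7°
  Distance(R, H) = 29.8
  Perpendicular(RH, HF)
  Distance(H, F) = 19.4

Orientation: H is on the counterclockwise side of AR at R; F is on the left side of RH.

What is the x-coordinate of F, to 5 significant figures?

11.524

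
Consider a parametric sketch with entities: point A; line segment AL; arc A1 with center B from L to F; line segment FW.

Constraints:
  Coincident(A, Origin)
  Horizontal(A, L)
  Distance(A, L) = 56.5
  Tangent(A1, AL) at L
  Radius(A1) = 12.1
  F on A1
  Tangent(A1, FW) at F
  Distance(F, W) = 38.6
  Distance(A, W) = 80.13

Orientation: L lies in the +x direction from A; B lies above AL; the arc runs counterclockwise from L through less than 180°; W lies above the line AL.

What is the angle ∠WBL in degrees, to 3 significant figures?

174°

Checks: |BF| = 12.10 ✓; ∠(BF, FW) = 90.00° ✓; |FW| = 38.60 ✓; |AW| = 80.13 ✓.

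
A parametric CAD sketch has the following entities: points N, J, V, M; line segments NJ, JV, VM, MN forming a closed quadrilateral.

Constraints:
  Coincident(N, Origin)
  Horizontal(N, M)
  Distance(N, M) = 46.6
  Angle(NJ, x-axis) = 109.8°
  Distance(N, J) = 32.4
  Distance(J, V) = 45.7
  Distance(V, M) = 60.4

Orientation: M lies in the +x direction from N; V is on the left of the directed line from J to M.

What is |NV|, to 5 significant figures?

62.688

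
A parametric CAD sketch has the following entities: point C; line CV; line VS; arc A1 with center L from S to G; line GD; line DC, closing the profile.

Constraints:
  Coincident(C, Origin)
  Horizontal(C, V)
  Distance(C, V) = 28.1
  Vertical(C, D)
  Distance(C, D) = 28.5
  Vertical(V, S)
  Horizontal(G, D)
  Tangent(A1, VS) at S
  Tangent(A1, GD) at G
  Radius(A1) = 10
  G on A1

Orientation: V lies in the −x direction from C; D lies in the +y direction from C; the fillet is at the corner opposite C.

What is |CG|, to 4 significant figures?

33.76

C is at the origin; CV is horizontal with |CV| = 28.1 and V on the −x side, so V = (-28.10, 0.000). CD is vertical with |CD| = 28.5 and D on the +y side, so D = (0.000, 28.50). The virtual corner opposite C is at (-28.10, 28.50). Since A1 is tangent to VS there, LS ⟂ VS and tangency of A1 to GD means the radius LG is perpendicular to GD, with radius 10.0, so the center L sits 10.0 in from both sides at L = (-18.10, 18.50). That places the tangent points at S = (-28.10, 18.50) on VS and G = (-18.10, 28.50) on GD. Then |CG| = |G − C| = 33.76.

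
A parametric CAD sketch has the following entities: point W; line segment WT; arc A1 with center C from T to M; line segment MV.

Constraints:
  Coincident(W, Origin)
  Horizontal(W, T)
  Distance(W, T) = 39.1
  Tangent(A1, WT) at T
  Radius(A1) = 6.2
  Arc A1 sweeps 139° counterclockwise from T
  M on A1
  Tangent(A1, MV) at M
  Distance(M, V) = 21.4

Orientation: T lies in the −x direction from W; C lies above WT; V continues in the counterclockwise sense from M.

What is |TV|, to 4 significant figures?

27.69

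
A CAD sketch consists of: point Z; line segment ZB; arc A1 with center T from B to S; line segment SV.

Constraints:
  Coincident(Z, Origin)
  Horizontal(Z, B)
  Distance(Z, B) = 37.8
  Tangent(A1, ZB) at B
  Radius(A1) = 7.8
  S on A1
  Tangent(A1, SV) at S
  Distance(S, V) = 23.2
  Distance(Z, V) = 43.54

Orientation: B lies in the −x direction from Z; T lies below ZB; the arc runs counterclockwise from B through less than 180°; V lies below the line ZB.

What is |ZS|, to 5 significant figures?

45.811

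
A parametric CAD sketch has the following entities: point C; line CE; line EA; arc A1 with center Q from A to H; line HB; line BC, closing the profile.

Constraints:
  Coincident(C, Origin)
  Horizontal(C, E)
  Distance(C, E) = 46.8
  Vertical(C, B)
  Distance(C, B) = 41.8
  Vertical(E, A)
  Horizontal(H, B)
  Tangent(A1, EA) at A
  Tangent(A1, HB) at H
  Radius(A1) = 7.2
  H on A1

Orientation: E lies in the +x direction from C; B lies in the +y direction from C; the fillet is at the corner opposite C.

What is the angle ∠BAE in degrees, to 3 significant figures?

98.7°

C is at the origin; CE is horizontal with |CE| = 46.8 and E on the +x side, so E = (46.8, 0.00). CB is vertical with |CB| = 41.8 and B on the +y side, so B = (0.00, 41.8). The virtual corner opposite C is at (46.8, 41.8). A1 meets EA tangentially, so QA is at right angles to EA and A1 meets HB tangentially, so QH is at right angles to HB, with radius 7.2, so the center Q sits 7.2 in from both sides at Q = (39.6, 34.6). That places the tangent points at A = (46.8, 34.6) on EA and H = (39.6, 41.8) on HB. Then cos ∠BAE = AB·AE / (|AB||AE|), giving 98.7°.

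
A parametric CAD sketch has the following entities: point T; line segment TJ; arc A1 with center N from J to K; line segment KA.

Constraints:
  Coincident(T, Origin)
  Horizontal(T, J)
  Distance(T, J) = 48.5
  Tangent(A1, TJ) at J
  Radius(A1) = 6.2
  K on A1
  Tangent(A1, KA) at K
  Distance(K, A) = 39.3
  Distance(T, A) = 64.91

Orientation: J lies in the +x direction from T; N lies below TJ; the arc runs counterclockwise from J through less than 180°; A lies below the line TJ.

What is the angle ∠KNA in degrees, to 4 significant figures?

81.03°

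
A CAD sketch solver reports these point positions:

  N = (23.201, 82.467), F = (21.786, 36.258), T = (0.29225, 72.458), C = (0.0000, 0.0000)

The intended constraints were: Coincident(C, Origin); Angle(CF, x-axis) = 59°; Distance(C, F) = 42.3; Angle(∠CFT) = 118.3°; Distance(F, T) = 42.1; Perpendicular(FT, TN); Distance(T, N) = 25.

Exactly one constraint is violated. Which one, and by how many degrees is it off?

Perpendicular(FT, TN) — off by 7.10°.

C = (0.00, 0.00) ✓; CF at 59.00° ✓; |CF| = 42.30 ✓; ∠CFT = 118.3° ✓; |FT| = 42.10 ✓; ∠(FT, TN) = 97.10° ✗; |TN| = 25.00 ✓.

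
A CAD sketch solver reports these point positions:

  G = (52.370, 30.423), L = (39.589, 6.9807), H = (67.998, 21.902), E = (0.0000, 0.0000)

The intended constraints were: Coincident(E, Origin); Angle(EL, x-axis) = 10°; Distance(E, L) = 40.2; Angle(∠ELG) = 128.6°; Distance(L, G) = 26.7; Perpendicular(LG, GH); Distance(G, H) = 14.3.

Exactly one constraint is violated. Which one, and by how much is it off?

Distance(G, H) = 14.3 — off by 3.50.

E = (0.00, 0.00) ✓; EL at 10.00° ✓; |EL| = 40.20 ✓; ∠ELG = 128.6° ✓; |LG| = 26.70 ✓; ∠(LG, GH) = 90.00° ✓; |GH| = 17.80 ✗.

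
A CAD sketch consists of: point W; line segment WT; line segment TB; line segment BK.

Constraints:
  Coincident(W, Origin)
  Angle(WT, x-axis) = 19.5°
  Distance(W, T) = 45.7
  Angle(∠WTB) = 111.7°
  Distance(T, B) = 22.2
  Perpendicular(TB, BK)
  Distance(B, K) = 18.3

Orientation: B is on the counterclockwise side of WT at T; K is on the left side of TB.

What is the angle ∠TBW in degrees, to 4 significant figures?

47.36°

W is at the origin; WT runs at 19.5° with length 45.7, so T = 45.7·(cos 19.5°, sin 19.5°) = (43.08, 15.25). ∠WTB = 111.7°, so TB runs at 19.5° + (180° − 111.7°) = 87.80° from the x-axis; with |TB| = 22.2, B = T + 22.2·(cos 87.80°, sin 87.80°) = (43.93, 37.44). Then cos ∠TBW = BT·BW / (|BT||BW|), giving 47.36°.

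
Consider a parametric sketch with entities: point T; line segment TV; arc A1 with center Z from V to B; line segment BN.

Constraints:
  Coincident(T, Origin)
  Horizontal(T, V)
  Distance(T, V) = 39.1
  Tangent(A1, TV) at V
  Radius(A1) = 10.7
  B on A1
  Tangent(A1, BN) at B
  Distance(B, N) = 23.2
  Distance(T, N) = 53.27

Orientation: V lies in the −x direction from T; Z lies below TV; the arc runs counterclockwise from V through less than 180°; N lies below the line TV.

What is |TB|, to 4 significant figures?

51.12

Checks: |ZB| = 10.70 ✓; ∠(ZB, BN) = 90.00° ✓; |BN| = 23.20 ✓; |TN| = 53.27 ✓.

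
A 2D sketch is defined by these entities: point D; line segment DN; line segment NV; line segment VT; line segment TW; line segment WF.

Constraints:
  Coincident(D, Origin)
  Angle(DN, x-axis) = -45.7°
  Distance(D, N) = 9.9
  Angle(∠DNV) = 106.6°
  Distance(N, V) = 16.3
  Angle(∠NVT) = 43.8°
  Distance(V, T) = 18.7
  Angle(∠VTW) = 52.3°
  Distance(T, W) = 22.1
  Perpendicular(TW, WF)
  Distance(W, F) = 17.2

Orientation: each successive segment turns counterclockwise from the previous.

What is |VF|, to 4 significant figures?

10.93

D is at the origin; DN runs at -45.7° with length 9.9, so N = (6.914, -7.085). ∠DNV = 106.6° gives NV at 27.70° from the x-axis; with |NV| = 16.3, V = (21.35, 0.4916). ∠NVT = 43.8° gives VT at 163.9° from the x-axis; with |VT| = 18.7, T = (3.380, 5.677). ∠VTW = 52.3° gives TW at -68.40° from the x-axis; with |TW| = 22.1, W = (11.52, -14.87). TW is perpendicular to WF, so WF runs at 21.60°; with |WF| = 17.2, F = (27.51, -8.539). Then |VF| = |F − V| = 10.93.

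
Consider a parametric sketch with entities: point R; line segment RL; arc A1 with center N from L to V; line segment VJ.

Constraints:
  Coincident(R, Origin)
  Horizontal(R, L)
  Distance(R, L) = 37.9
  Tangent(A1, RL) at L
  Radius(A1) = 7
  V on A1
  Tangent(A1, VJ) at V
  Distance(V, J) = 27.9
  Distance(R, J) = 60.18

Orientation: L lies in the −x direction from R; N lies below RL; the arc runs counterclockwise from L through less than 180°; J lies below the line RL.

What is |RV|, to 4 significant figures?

45.10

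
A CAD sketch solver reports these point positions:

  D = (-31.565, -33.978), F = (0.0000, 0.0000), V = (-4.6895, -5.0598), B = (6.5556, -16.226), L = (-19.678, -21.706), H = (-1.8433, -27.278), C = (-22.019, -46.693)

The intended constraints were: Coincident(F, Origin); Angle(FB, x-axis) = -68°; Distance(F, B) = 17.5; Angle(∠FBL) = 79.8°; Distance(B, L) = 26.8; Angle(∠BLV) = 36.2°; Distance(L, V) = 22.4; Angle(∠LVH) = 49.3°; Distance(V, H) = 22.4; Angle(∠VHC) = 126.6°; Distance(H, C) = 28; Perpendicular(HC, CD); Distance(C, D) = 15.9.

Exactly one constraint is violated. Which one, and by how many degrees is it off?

Perpendicular(HC, CD) — off by 7.00°.

F = (0.00, 0.00) ✓; FB at -68.00° ✓; |FB| = 17.50 ✓; ∠FBL = 79.80° ✓; |BL| = 26.80 ✓; ∠BLV = 36.20° ✓; |LV| = 22.40 ✓; ∠LVH = 49.30° ✓; |VH| = 22.40 ✓; ∠VHC = 126.6° ✓; |HC| = 28.00 ✓; ∠(HC, CD) = 97.00° ✗; |CD| = 15.90 ✓.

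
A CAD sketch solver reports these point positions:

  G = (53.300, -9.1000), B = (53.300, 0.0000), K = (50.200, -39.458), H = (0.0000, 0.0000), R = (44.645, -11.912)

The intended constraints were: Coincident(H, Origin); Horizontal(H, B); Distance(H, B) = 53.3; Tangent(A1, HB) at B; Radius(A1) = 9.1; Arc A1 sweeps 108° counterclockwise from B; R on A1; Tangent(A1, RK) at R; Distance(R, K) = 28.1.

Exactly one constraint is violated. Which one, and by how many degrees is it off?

Tangent(A1, RK) at R — off by 6.60°.

H = (0.00, 0.00) ✓; H.y = 0.00, B.y = 0.00 ✓; |HB| = 53.30 ✓; ∠(GB, BH) = 90.00° ✓; |GB| = 9.100 ✓; bearing(G→R) − bearing(G→B) = 108.0° ✓; |GR| = 9.100 ✓; ∠(GR, RK) = 96.60° ✗; |RK| = 28.10 ✓.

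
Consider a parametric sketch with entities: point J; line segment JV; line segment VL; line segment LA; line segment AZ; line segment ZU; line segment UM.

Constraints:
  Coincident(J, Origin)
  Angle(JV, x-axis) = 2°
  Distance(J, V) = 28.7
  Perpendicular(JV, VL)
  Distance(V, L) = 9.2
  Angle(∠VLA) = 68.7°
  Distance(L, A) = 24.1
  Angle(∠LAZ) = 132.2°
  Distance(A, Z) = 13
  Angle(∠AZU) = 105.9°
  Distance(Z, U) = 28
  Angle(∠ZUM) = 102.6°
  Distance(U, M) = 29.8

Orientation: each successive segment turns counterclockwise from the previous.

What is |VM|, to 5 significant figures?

20.120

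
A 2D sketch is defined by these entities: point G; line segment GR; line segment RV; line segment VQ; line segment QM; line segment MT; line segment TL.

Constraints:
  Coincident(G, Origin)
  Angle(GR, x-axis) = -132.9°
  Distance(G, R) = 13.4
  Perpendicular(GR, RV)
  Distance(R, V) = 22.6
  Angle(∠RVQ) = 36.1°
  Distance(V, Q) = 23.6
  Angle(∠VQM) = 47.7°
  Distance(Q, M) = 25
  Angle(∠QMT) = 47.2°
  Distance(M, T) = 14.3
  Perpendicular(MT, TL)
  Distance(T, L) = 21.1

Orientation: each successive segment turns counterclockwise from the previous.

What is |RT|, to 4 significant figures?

15.61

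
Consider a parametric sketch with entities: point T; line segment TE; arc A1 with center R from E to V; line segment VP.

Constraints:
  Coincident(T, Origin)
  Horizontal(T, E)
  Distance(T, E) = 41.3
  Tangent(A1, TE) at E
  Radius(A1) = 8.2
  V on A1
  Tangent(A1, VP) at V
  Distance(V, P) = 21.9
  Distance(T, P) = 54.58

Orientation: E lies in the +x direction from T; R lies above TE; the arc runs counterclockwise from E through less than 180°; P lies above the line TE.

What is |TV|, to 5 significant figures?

50.305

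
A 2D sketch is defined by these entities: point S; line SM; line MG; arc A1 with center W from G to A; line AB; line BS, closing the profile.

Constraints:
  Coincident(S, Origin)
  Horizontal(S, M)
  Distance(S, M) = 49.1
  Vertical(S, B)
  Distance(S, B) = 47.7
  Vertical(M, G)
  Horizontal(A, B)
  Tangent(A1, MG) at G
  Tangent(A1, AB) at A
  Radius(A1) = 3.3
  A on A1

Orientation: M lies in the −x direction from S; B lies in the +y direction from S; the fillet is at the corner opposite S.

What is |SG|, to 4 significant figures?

66.20

S is at the origin; SM is horizontal with |SM| = 49.1 and M on the −x side, so M = (-49.10, 0.000). SB is vertical with |SB| = 47.7 and B on the +y side, so B = (0.000, 47.70). The virtual corner opposite S is at (-49.10, 47.70). Since A1 is tangent to MG there, WG ⟂ MG and tangency of A1 to AB means the radius WA is perpendicular to AB, with radius 3.3, so the center W sits 3.3 in from both sides at W = (-45.80, 44.40). That places the tangent points at G = (-49.10, 44.40) on MG and A = (-45.80, 47.70) on AB. Then |SG| = |G − S| = 66.20.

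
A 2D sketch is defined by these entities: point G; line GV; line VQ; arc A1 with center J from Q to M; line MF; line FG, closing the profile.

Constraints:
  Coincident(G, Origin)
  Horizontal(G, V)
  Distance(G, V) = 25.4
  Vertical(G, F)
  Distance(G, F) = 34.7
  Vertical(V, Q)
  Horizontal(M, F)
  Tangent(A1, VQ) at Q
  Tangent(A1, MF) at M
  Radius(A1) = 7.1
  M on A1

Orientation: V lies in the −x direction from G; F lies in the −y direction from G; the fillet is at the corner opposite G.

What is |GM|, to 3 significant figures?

39.2

The virtual corner opposite G is at (-25.4, -34.7). Since A1 is tangent to VQ there, JQ ⟂ VQ and since A1 is tangent to MF there, JM ⟂ MF, with radius 7.1, so the center J sits 7.1 in from both sides at J = (-18.3, -27.6). That places the tangent points at Q = (-25.4, -27.6) on VQ and M = (-18.3, -34.7) on MF. Then |GM| = |M − G| = 39.2.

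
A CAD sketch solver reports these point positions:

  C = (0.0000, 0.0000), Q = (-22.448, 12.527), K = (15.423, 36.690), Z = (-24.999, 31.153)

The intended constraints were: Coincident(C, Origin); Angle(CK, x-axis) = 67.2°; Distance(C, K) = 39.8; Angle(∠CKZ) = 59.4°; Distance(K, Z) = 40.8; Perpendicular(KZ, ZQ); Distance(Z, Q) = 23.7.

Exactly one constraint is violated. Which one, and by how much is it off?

Distance(Z, Q) = 23.7 — off by 4.90.

C = (0.00, 0.00) ✓; CK at 67.20° ✓; |CK| = 39.80 ✓; ∠CKZ = 59.40° ✓; |KZ| = 40.80 ✓; ∠(KZ, ZQ) = 90.00° ✓; |ZQ| = 18.80 ✗.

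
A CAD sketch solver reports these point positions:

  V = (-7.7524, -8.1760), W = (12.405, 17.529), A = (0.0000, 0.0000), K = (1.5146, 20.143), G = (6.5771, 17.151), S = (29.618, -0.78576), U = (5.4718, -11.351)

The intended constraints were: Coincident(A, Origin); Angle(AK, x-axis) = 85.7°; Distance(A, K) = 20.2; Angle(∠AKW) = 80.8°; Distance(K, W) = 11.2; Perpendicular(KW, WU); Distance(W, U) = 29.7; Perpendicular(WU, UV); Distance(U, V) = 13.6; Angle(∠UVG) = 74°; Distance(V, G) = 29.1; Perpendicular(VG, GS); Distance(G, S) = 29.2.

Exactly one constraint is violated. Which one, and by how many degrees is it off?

Perpendicular(VG, GS) — off by 8.40°.

A = (0.00, 0.00) ✓; AK at 85.70° ✓; |AK| = 20.20 ✓; ∠AKW = 80.80° ✓; |KW| = 11.20 ✓; ∠(KW, WU) = 90.00° ✓; |WU| = 29.70 ✓; ∠(WU, UV) = 90.00° ✓; |UV| = 13.60 ✓; ∠UVG = 74.00° ✓; |VG| = 29.10 ✓; ∠(VG, GS) = 98.40° ✗; |GS| = 29.20 ✓.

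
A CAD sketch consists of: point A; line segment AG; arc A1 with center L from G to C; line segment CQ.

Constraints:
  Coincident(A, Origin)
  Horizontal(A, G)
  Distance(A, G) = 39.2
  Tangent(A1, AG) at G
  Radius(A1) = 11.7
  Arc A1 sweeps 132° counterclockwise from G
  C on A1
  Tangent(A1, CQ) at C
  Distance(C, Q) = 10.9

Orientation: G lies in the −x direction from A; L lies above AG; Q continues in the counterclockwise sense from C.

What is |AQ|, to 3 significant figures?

46.8

A is at the origin; AG is horizontal with |AG| = 39.2 and G on the −x side, so G = (-39.2, 0.00). Since A1 is tangent to AG there, LG ⟂ AG, so L = G + (0, 11.7) = (-39.2, 11.7). On A1, G sits at bearing -90° from L; a 132° counterclockwise sweep puts C at bearing 42°, so C = L + 11.7·(cos 42°, sin 42°) = (-30.5, 19.5). The tangent condition forces LC to be normal to CQ, so CQ runs along (−sin 42°, cos 42°); with |CQ| = 10.9, Q = (-37.8, 27.6). Then |AQ| = |Q − A| = 46.8.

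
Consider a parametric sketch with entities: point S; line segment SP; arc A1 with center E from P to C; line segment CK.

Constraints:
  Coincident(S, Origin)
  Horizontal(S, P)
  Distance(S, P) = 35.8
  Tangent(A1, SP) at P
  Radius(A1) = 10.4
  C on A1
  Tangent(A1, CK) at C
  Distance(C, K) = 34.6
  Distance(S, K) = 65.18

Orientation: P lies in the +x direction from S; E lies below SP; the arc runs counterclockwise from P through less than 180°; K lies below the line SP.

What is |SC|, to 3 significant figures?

31.9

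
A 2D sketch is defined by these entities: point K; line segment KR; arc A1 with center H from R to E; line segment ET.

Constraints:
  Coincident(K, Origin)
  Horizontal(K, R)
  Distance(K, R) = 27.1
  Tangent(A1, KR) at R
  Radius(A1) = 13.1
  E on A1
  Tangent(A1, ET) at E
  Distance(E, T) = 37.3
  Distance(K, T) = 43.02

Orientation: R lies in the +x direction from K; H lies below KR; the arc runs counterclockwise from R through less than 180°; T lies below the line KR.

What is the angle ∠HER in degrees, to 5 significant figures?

55.751°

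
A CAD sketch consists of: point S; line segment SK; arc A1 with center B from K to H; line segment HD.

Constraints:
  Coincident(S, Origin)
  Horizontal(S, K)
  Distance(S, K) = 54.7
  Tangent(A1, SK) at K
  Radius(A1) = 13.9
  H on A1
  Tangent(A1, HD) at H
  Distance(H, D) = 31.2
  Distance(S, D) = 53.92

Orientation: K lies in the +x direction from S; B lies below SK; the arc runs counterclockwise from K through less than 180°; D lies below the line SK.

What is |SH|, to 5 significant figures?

42.550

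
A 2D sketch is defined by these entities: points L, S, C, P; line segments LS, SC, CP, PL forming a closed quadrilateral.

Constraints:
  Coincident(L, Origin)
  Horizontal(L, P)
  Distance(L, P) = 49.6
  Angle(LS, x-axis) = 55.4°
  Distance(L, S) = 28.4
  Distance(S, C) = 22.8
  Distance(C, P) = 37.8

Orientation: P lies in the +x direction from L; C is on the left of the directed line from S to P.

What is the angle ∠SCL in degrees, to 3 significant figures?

13.5°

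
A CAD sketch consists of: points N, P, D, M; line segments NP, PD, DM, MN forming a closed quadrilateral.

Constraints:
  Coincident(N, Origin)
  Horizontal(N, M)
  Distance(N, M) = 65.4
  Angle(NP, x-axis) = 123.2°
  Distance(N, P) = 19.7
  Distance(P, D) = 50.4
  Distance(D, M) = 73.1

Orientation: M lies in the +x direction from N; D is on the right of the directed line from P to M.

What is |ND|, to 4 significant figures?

32.74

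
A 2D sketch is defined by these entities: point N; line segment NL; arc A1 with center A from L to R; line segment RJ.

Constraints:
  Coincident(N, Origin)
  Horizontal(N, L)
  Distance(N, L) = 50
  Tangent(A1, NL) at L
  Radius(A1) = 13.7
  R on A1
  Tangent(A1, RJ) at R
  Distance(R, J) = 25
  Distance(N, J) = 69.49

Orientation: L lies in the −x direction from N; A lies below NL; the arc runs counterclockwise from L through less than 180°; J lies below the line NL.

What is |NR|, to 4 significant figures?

65.54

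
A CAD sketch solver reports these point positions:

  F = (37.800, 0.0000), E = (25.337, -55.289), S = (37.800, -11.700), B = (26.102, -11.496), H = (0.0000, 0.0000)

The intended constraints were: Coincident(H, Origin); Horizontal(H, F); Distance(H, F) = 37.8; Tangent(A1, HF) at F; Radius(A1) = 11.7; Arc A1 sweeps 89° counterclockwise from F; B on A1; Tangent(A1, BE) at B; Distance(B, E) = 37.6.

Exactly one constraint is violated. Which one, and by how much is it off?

Distance(B, E) = 37.6 — off by 6.20.

H = (0.00, 0.00) ✓; H.y = 0.00, F.y = 0.00 ✓; |HF| = 37.80 ✓; ∠(SF, FH) = 90.00° ✓; |SF| = 11.70 ✓; bearing(S→B) − bearing(S→F) = 89.00° ✓; |SB| = 11.70 ✓; ∠(SB, BE) = 90.00° ✓; |BE| = 43.80 ✗.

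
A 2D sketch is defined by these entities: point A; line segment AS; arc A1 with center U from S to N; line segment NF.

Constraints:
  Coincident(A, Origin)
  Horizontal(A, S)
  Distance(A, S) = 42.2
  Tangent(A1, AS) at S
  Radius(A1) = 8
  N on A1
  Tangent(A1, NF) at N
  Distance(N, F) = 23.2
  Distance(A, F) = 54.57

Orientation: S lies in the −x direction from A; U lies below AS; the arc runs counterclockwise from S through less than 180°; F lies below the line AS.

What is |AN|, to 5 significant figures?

50.931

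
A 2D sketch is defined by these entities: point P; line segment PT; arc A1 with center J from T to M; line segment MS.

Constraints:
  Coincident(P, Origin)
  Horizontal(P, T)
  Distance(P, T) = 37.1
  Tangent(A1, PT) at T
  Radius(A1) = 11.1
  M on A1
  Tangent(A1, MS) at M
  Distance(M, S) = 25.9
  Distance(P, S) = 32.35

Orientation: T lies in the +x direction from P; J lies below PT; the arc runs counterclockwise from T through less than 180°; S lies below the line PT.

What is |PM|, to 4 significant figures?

27.94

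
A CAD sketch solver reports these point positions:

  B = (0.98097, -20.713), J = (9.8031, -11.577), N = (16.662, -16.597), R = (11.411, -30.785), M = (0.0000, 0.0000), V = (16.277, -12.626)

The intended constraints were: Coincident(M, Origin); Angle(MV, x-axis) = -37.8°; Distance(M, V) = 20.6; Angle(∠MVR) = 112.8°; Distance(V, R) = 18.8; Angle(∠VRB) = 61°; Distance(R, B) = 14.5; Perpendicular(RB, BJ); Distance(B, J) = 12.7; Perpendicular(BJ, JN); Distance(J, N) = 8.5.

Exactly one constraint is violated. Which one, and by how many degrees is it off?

Perpendicular(BJ, JN) — off by 7.80°.

M = (0.00, 0.00) ✓; MV at -37.80° ✓; |MV| = 20.60 ✓; ∠MVR = 112.8° ✓; |VR| = 18.80 ✓; ∠VRB = 61.00° ✓; |RB| = 14.50 ✓; ∠(RB, BJ) = 90.00° ✓; |BJ| = 12.70 ✓; ∠(BJ, JN) = 82.20° ✗; |JN| = 8.500 ✓.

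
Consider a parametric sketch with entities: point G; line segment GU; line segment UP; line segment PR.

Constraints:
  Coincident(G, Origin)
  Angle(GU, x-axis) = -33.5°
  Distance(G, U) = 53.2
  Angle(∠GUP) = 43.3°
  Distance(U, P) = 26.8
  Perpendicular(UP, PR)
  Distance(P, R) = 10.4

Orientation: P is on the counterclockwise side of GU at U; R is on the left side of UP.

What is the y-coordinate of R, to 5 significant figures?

-5.6460

G is at the origin; GU runs at -33.5° with length 53.2, so U = 53.2·(cos -33.5°, sin -33.5°) = (44.363, -29.363). ∠GUP = 43.3°, so UP runs at -33.5° + (180° − 43.3°) = 103.20° from the x-axis; with |UP| = 26.8, P = U + 26.8·(cos 103.20°, sin 103.20°) = (38.243, -3.2711). UP is perpendicular to PR; with |PR| = 10.4 on the left of UP, R = P + 10.4·(-0.97358, -0.22835) = (28.118, -5.6460). So R.y = -5.6460.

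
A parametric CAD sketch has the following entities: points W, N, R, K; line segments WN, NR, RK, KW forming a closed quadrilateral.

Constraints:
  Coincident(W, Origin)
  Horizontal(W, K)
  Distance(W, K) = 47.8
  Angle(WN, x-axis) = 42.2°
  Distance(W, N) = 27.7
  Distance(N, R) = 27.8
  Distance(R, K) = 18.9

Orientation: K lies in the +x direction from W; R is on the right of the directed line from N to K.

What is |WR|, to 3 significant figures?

31.3

Checks: |NR| = 27.80 ✓; |RK| = 18.90 ✓.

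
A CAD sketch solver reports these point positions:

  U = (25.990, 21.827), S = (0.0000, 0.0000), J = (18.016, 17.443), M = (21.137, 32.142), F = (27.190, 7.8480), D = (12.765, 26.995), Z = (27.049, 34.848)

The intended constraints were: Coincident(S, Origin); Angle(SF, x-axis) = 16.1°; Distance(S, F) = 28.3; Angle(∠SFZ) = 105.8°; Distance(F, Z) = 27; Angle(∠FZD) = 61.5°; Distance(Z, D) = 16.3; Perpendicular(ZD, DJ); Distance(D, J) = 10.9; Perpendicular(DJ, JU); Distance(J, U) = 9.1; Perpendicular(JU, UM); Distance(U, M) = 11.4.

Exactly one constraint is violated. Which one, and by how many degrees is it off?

Perpendicular(JU, UM) — off by 3.61°.

S = (0.00, 0.00) ✓; SF at 16.10° ✓; |SF| = 28.30 ✓; ∠SFZ = 105.8° ✓; |FZ| = 27.00 ✓; ∠FZD = 61.50° ✓; |ZD| = 16.30 ✓; ∠(ZD, DJ) = 90.00° ✓; |DJ| = 10.90 ✓; ∠(DJ, JU) = 90.00° ✓; |JU| = 9.100 ✓; ∠(JU, UM) = 86.39° ✗; |UM| = 11.40 ✓.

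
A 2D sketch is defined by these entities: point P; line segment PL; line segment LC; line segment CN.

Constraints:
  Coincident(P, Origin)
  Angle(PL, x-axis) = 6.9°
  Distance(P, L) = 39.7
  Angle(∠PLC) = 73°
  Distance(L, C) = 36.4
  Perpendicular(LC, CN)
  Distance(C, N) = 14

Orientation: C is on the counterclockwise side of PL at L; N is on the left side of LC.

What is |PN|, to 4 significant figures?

34.48

P is at the origin; PL runs at 6.9° with length 39.7, so L = 39.7·(cos 6.9°, sin 6.9°) = (39.41, 4.769). ∠PLC = 73.0°, so LC runs at 6.9° + (180° − 73.0°) = 113.9° from the x-axis; with |LC| = 36.4, C = L + 36.4·(cos 113.9°, sin 113.9°) = (24.67, 38.05). LC is perpendicular to CN; with |CN| = 14.0 on the left of LC, N = C + 14.0·(-0.9143, -0.4051) = (11.87, 32.38). Then |PN| = |N − P| = 34.48.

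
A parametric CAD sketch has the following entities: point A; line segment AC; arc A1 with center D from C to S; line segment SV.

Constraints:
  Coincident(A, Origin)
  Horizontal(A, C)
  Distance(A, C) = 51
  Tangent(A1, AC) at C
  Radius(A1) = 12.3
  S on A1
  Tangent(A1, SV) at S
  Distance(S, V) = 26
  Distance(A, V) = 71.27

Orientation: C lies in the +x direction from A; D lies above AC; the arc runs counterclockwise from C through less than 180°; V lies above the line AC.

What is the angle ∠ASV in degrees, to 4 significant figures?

93.63°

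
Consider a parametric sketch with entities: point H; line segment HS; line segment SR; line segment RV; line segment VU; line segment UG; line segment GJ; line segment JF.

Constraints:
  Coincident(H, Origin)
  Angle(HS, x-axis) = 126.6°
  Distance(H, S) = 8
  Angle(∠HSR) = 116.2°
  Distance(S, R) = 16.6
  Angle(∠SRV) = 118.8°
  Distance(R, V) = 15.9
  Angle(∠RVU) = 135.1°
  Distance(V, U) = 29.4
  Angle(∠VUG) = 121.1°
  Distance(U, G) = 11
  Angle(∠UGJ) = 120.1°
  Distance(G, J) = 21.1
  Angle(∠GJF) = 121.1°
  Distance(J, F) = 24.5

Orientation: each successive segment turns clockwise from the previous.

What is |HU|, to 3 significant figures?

40.1

H is at the origin; HS runs at 126.6° with length 8.0, so S = (-4.77, 6.42). ∠HSR = 116.2° gives SR at 62.8° from the x-axis; with |SR| = 16.6, R = (2.82, 21.2). ∠SRV = 118.8° gives RV at 1.60° from the x-axis; with |RV| = 15.9, V = (18.7, 21.6). ∠RVU = 135.1° gives VU at -43.3° from the x-axis; with |VU| = 29.4, U = (40.1, 1.47). Then |HU| = |U − H| = 40.1.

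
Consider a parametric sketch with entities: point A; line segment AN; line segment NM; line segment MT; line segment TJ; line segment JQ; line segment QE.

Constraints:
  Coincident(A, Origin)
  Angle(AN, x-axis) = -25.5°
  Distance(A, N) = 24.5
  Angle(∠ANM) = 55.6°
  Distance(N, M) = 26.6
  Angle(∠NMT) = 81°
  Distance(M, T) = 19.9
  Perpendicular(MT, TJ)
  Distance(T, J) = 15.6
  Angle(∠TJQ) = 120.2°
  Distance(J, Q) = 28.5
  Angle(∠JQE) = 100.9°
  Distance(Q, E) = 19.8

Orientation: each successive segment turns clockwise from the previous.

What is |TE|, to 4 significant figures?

40.53

∠TJQ = 120.2° gives JQ at -38.70° from the x-axis; with |JQ| = 28.5, Q = (28.73, -17.53). ∠JQE = 100.9° gives QE at -117.8° from the x-axis; with |QE| = 19.8, E = (19.50, -35.04). Then |TE| = |E − T| = 40.53.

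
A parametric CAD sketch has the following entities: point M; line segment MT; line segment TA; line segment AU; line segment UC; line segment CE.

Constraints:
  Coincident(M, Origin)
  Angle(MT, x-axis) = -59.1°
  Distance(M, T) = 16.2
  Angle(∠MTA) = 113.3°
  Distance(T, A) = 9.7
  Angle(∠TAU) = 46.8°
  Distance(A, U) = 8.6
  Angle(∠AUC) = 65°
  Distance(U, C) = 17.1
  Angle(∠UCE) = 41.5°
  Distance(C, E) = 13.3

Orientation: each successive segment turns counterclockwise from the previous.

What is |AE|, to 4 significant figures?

3.649

M is at the origin; MT runs at -59.1° with length 16.2, so T = (8.319, -13.90). ∠MTA = 113.3° gives TA at 7.600° from the x-axis; with |TA| = 9.7, A = (17.93, -12.62). ∠TAU = 46.8° gives AU at 140.8° from the x-axis; with |AU| = 8.6, U = (11.27, -7.182). ∠AUC = 65.0° gives UC at -104.2° from the x-axis; with |UC| = 17.1, C = (7.075, -23.76). ∠UCE = 41.5° gives CE at 34.30° from the x-axis; with |CE| = 13.3, E = (18.06, -16.26). Then |AE| = |E − A| = 3.649.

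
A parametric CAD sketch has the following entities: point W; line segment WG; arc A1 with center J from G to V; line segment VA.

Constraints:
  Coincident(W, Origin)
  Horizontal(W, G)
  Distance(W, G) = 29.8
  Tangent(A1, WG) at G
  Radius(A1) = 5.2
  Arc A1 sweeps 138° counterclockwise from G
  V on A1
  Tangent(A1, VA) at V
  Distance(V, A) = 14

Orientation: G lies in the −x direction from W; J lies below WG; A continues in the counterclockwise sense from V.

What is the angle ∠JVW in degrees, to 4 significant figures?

32.76°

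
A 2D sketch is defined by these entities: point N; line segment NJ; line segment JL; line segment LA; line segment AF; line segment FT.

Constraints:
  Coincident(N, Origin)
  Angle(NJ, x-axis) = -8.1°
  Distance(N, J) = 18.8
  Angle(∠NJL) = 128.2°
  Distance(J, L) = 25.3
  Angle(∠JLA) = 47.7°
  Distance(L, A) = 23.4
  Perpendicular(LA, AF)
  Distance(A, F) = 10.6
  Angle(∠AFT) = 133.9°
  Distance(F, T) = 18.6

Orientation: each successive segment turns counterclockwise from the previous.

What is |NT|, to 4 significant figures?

26.50

The perpendicularity gives AF at right angles to LA, so AF runs at -94.00°; with |AF| = 10.6, F = (12.82, 5.889). ∠AFT = 133.9° gives FT at -47.90° from the x-axis; with |FT| = 18.6, T = (25.29, -7.912). Then |NT| = |T − N| = 26.50.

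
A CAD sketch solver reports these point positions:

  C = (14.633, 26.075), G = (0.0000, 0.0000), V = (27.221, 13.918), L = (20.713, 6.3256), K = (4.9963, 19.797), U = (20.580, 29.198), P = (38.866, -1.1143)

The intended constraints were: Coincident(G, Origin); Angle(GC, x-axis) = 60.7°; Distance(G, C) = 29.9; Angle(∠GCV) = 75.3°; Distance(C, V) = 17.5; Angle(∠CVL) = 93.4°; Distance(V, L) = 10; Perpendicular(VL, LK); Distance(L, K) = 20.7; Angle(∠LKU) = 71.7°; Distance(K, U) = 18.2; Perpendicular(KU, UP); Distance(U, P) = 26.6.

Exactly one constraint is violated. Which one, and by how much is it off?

Distance(U, P) = 26.6 — off by 8.80.

G = (0.00, 0.00) ✓; GC at 60.70° ✓; |GC| = 29.90 ✓; ∠GCV = 75.30° ✓; |CV| = 17.50 ✓; ∠CVL = 93.40° ✓; |VL| = 10.00 ✓; ∠(VL, LK) = 90.00° ✓; |LK| = 20.70 ✓; ∠LKU = 71.70° ✓; |KU| = 18.20 ✓; ∠(KU, UP) = 90.00° ✓; |UP| = 35.40 ✗.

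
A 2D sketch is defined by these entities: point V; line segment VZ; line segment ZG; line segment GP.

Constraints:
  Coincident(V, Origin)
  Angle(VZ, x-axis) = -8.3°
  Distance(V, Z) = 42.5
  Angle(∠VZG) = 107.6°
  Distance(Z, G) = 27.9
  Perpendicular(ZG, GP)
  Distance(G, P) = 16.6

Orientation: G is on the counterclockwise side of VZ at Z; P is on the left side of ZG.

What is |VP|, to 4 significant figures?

47.25

∠VZG = 107.6°, so ZG runs at -8.3° + (180° − 107.6°) = 64.10° from the x-axis; with |ZG| = 27.9, G = Z + 27.9·(cos 64.10°, sin 64.10°) = (54.24, 18.96). ZG is perpendicular to GP; with |GP| = 16.6 on the left of ZG, P = G + 16.6·(-0.8996, 0.4368) = (39.31, 26.21). Then |VP| = |P − V| = 47.25.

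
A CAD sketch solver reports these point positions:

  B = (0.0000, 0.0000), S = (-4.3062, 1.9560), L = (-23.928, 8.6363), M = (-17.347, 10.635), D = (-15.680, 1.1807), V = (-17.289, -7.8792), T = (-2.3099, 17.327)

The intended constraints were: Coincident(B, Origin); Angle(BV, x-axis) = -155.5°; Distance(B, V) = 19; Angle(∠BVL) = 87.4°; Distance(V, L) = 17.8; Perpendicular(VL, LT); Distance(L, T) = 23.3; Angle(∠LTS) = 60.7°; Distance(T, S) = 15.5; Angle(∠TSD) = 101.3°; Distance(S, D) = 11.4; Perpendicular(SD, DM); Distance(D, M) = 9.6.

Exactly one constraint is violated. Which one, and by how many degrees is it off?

Perpendicular(SD, DM) — off by 6.10°.

B = (0.00, 0.00) ✓; BV at -155.5° ✓; |BV| = 19.00 ✓; ∠BVL = 87.40° ✓; |VL| = 17.80 ✓; ∠(VL, LT) = 90.00° ✓; |LT| = 23.30 ✓; ∠LTS = 60.70° ✓; |TS| = 15.50 ✓; ∠TSD = 101.3° ✓; |SD| = 11.40 ✓; ∠(SD, DM) = 83.90° ✗; |DM| = 9.600 ✓.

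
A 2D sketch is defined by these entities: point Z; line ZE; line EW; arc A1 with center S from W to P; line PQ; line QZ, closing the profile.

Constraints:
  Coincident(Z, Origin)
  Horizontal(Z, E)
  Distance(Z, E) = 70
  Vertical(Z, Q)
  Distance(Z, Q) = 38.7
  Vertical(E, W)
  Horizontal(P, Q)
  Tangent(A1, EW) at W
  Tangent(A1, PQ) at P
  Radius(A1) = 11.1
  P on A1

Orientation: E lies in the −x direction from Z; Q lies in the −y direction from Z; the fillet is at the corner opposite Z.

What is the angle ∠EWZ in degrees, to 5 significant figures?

68.481°

Z is at the origin; Z and E share the same y with |ZE| = 70.0 and E on the −x side, so E = (-70.000, 0.0000). ZQ is vertical with |ZQ| = 38.7 and Q on the −y side, so Q = (0.0000, -38.700). The virtual corner opposite Z is at (-70.000, -38.700). A1 meets EW tangentially, so SW is at right angles to EW and the tangent condition forces SP to be normal to PQ, with radius 11.1, so the center S sits 11.1 in from both sides at S = (-58.900, -27.600). That places the tangent points at W = (-70.000, -27.600) on EW and P = (-58.900, -38.700) on PQ. Then cos ∠EWZ = WE·WZ / (|WE||WZ|), giving 68.481°.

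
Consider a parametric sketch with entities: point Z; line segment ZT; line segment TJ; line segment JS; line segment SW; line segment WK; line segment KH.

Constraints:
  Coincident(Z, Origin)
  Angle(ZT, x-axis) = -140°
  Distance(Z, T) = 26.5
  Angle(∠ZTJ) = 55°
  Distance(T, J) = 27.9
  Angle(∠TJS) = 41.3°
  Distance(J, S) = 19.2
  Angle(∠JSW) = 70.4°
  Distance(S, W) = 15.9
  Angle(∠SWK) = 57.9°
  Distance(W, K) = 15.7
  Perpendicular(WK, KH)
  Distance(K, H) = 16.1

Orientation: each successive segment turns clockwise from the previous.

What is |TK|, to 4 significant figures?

23.05

Z is at the origin; ZT runs at -140.0° with length 26.5, so T = (-20.30, -17.03). ∠ZTJ = 55.0° gives TJ at 95.00° from the x-axis; with |TJ| = 27.9, J = (-22.73, 10.76). ∠TJS = 41.3° gives JS at -43.70° from the x-axis; with |JS| = 19.2, S = (-8.851, -2.505). ∠JSW = 70.4° gives SW at -153.3° from the x-axis; with |SW| = 15.9, W = (-23.06, -9.649). ∠SWK = 57.9° gives WK at 84.60° from the x-axis; with |WK| = 15.7, K = (-21.58, 5.981). Then |TK| = |K − T| = 23.05.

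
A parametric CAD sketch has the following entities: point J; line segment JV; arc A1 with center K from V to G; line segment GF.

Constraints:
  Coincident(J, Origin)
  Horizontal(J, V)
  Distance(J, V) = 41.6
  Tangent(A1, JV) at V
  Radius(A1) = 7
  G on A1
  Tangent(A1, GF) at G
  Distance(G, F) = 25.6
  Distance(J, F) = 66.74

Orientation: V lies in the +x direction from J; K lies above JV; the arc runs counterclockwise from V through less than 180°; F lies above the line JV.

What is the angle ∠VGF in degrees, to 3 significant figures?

153°

Checks: |KG| = 7.000 ✓; ∠(KG, GF) = 90.00° ✓; |GF| = 25.60 ✓; |JF| = 66.74 ✓.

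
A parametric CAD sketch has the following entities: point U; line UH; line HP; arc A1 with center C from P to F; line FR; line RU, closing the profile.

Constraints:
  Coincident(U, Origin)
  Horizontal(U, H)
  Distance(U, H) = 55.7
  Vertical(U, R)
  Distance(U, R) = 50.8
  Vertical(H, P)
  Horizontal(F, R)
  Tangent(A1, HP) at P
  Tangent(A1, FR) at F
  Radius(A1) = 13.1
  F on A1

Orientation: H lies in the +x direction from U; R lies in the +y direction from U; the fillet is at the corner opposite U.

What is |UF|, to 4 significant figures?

66.30

U is at the origin; U and H share the same y with |UH| = 55.7 and H on the +x side, so H = (55.70, 0.000). U and R share the same x with |UR| = 50.8 and R on the +y side, so R = (0.000, 50.80). The virtual corner opposite U is at (55.70, 50.80). A1 meets HP tangentially, so CP is at right angles to HP and tangency of A1 to FR means the radius CF is perpendicular to FR, with radius 13.1, so the center C sits 13.1 in from both sides at C = (42.60, 37.70). That places the tangent points at P = (55.70, 37.70) on HP and F = (42.60, 50.80) on FR. Then |UF| = |F − U| = 66.30.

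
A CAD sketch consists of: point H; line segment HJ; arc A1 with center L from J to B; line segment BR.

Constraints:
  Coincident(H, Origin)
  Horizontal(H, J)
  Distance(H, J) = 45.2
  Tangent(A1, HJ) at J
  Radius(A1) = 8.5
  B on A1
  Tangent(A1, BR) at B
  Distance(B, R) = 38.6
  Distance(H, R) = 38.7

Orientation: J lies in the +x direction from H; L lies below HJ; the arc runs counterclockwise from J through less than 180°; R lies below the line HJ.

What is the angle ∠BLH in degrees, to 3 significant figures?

24.4°

Checks: |LJ| = 8.500 ✓; |LB| = 8.500 ✓; ∠(LB, BR) = 90.00° ✓; |BR| = 38.60 ✓; |HR| = 38.70 ✓.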